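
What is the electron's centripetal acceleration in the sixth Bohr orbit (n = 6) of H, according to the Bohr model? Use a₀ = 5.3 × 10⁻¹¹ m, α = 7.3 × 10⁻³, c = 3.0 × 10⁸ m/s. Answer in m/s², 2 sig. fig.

7.0 × 10¹⁹ m/s²

r = n²a₀/Z = 1.9 × 10⁻⁹ m, v = Zαc/n = 3.6 × 10⁵ m/s
a = v²/r = (3.6 × 10⁵)² / 1.9 × 10⁻⁹ = 7.0 × 10¹⁹ m/s²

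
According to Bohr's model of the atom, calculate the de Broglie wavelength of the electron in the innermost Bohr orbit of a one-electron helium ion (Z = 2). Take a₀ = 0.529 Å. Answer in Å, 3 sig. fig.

1.66 Å

The Bohr quantisation condition is nλ = 2πr_n.
r_n = n²a₀/Z = 0.265 Å
λ = 2πr_n/n = 2π·0.265/1 = 1.66 Å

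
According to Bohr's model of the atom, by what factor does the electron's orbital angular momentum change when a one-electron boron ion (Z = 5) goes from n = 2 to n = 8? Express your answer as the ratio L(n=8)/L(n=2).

L = nℏ depends only on n, so L ∝ n.
L(n=8)/L(n=2) = (8/2)^1 = 4

4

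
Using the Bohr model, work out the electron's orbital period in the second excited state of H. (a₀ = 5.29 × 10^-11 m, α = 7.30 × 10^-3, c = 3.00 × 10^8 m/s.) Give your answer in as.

r = n²a₀/Z = 3²·5.29 × 10^-11/1 = 4.76 × 10^-10 m
v = Zαc/n = 1·0.00730·3.00 × 10^8/3 = 7.30 × 10^5 m/s
T = 2πr/v = 4.10 × 10^-15 s = 4100 as

4100 as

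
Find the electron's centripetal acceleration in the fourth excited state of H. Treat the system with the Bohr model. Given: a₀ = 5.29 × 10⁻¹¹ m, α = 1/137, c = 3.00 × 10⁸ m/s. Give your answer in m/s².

r = n²a₀/Z = 1.32 × 10⁻⁹ m, v = Zαc/n = 4.38 × 10⁵ m/s
a = v²/r = (4.38 × 10⁵)² / 1.32 × 10⁻⁹ = 1.45 × 10²⁰ m/s²

1.45 × 10²⁰ m/s²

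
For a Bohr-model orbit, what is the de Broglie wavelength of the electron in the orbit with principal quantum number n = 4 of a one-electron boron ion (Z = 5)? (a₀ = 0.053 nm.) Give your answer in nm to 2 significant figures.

The Bohr quantisation condition is nλ = 2πr_n.
r_n = n²a₀/Z = 0.17 nm
λ = 2πr_n/n = 2π·0.17/4 = 0.27 nm

0.27 nm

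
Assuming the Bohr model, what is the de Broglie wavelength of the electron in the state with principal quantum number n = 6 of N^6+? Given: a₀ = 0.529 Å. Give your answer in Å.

2.85 Å

The Bohr quantisation condition is nλ = 2πr_n.
r_n = n²a₀/Z = 2.72 Å
λ = 2πr_n/n = 2π·2.72/6 = 2.85 Å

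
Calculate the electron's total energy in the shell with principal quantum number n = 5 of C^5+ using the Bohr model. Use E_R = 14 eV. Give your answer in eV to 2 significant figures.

-20 eV

E_n = −E_R·Z²/n² = −14 × 6²/5² = -20 eV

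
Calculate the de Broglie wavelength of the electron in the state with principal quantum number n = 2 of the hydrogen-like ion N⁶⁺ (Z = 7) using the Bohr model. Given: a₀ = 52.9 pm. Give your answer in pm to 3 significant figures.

The Bohr quantisation condition is nλ = 2πr_n.
r_n = n²a₀/Z = 30.2 pm
λ = 2πr_n/n = 2π·30.2/2 = 95.0 pm

95.0 pm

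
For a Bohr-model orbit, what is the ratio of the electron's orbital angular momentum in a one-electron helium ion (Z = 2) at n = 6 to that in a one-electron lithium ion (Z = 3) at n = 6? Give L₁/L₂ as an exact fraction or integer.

1

L = nℏ is independent of Z.
L₁/L₂ = n₁/n₂ = 6/6 = 1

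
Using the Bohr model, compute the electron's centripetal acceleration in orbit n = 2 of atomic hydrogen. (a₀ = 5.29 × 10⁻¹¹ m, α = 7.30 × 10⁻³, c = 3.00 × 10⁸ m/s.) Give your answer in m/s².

5.67 × 10²¹ m/s²

r = n²a₀/Z = 2.12 × 10⁻¹⁰ m, v = Zαc/n = 1.09 × 10⁶ m/s
a = v²/r = (1.09 × 10⁶)² / 2.12 × 10⁻¹⁰ = 5.67 × 10²¹ m/s²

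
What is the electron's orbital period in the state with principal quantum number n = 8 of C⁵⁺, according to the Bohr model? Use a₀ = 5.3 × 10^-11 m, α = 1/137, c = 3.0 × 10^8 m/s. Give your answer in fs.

2.2 fs

r = n²a₀/Z = 8²·5.3 × 10^-11/6 = 5.7 × 10^-10 m
v = Zαc/n = 6·0.0073·3.0 × 10^8/8 = 1.6 × 10^6 m/s
T = 2πr/v = 2.2 × 10^-15 s = 2.2 fs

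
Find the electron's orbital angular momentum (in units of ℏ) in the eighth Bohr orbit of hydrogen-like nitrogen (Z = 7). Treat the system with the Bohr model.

8

L_n = nℏ, so L/ℏ = n = 8.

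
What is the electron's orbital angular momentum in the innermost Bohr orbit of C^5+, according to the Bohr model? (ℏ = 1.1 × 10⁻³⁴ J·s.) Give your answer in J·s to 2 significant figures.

L_n = nℏ = 1 × 1.1 × 10⁻³⁴ = 1.1 × 10⁻³⁴ J·s

1.1 × 10⁻³⁴ J·s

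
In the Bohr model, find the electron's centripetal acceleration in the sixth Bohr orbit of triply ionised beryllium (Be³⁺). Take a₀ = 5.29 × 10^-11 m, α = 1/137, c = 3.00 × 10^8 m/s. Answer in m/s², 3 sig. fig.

4.48 × 10^21 m/s²

r = n²a₀/Z = 4.76 × 10^-10 m, v = Zαc/n = 1.46 × 10^6 m/s
a = v²/r = (1.46 × 10^6)² / 4.76 × 10^-10 = 4.48 × 10^21 m/s²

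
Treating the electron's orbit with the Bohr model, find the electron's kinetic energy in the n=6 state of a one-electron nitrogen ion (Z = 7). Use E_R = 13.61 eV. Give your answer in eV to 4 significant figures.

18.52 eV

For a Coulomb orbit the virial theorem gives K = −E_n.
E_n = −E_R·Z²/n², so K = E_R·Z²/n² = 13.61 × 7²/6² = 18.52 eV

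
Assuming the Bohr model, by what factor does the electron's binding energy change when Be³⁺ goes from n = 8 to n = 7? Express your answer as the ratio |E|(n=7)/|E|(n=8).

64/49

|E| ∝ Z^2 · n^-2; with Z fixed, |E| ∝ n^-2.
|E|(n=7)/|E|(n=8) = (7/8)^-2 = 64/49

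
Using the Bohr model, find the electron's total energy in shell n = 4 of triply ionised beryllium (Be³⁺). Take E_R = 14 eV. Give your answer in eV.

E_n = −E_R·Z²/n² = −14 × 4²/4² = -14 eV

-14 eV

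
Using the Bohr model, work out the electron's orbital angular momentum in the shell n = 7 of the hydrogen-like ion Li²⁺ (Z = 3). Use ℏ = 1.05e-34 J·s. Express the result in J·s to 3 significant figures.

L_n = nℏ = 7 × 1.05e-34 = 7.35e-34 J·s

7.35e-34 J·s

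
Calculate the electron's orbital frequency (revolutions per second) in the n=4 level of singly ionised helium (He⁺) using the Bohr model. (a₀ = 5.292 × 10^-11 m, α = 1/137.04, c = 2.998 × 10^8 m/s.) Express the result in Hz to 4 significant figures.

r = n²a₀/Z = 4.234 × 10^-10 m, v = Zαc/n = 1.094 × 10^6 m/s
f = v/(2πr) = 4.112 × 10^14 Hz

4.112 × 10^14 Hz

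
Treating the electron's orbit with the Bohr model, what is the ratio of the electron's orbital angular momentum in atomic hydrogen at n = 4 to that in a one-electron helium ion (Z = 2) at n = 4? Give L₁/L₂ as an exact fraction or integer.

1

L = nℏ is independent of Z.
L₁/L₂ = n₁/n₂ = 4/4 = 1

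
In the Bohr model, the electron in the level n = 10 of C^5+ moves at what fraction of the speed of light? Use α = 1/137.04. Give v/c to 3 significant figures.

0.00438

v_n = Zαc/n, so v/c = Zα/n = 6 × 0.00730 / 10 = 0.00438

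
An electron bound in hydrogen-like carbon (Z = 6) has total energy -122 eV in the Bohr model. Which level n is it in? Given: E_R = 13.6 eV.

2

E_n = −E_R Z²/n² ⇒ n² = E_R Z²/(−E_n) = 13.6 × 6² / 122 ≈ 4.01
n = 2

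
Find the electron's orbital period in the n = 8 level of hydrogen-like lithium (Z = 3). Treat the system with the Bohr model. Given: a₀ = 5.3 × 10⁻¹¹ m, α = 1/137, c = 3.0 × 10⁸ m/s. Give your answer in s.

8.7 × 10⁻¹⁵ s

r = n²a₀/Z = 8²·5.3 × 10⁻¹¹/3 = 1.1 × 10⁻⁹ m
v = Zαc/n = 3·0.0073·3.0 × 10⁸/8 = 8.2 × 10⁵ m/s
T = 2πr/v = 8.7 × 10⁻¹⁵ s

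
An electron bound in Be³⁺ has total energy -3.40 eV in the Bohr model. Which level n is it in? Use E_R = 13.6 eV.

E_n = −E_R Z²/n² ⇒ n² = E_R Z²/(−E_n) = 13.6 × 4² / 3.40 ≈ 64.00
n = 8

8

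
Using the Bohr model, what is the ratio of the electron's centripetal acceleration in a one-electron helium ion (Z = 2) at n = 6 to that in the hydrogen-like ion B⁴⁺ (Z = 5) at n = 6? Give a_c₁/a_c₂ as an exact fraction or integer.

a_c ∝ Z^3 · n^-4
a_c₁/a_c₂ = (2/5)^3 · (6/6)^-4 = 8/125

8/125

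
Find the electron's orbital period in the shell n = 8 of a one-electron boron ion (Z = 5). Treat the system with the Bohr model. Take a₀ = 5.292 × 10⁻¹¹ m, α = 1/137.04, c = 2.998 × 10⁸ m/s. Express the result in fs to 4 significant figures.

3.113 fs

r = n²a₀/Z = 8²·5.292 × 10⁻¹¹/5 = 6.774 × 10⁻¹⁰ m
v = Zαc/n = 5·0.007297·2.998 × 10⁸/8 = 1.367 × 10⁶ m/s
T = 2πr/v = 3.113 × 10⁻¹⁵ s = 3.113 fs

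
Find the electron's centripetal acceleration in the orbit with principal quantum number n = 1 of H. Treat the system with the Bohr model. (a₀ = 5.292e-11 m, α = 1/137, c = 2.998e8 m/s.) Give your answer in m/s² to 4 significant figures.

r = n²a₀/Z = 5.292e-11 m, v = Zαc/n = 2.188e6 m/s
a = v²/r = (2.188e6)² / 5.292e-11 = 9.049e22 m/s²

9.049e22 m/s²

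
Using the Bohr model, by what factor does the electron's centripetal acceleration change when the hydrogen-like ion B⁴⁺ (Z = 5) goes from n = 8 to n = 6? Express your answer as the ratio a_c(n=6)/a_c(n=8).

256/81

a_c ∝ Z^3 · n^-4; with Z fixed, a_c ∝ n^-4.
a_c(n=6)/a_c(n=8) = (6/8)^-4 = 256/81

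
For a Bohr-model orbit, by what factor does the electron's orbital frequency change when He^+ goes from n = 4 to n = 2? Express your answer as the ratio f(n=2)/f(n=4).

8

f ∝ Z^2 · n^-3; with Z fixed, f ∝ n^-3.
f(n=2)/f(n=4) = (2/4)^-3 = 8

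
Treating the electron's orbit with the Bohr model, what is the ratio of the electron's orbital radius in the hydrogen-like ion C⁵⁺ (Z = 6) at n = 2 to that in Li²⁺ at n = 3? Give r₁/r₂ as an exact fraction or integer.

2/9

r ∝ Z^-1 · n^2
r₁/r₂ = (6/3)^-1 · (2/3)^2 = 2/9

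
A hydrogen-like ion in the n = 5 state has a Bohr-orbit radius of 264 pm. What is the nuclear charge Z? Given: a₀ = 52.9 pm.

5

r_n = n²a₀/Z ⇒ Z = n²a₀/r = 5² × 52.9 / 264 ≈ 5.01
Z = 5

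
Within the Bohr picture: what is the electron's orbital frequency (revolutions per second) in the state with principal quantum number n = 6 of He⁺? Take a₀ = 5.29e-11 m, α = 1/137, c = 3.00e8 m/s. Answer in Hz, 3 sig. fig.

1.22e14 Hz

r = n²a₀/Z = 9.52e-10 m, v = Zαc/n = 7.30e5 m/s
f = v/(2πr) = 1.22e14 Hz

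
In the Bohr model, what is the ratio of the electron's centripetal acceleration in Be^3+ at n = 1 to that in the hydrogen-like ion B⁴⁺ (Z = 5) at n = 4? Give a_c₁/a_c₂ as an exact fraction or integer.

16384/125

a_c ∝ Z^3 · n^-4
a_c₁/a_c₂ = (4/5)^3 · (1/4)^-4 = 16384/125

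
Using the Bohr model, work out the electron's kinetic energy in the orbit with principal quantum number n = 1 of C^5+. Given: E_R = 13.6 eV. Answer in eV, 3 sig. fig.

490 eV

For a Coulomb orbit the virial theorem gives K = −E_n.
E_n = −E_R·Z²/n², so K = E_R·Z²/n² = 13.6 × 6²/1² = 490 eV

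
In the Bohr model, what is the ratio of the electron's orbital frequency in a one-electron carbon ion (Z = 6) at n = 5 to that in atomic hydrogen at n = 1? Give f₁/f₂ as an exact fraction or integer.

36/125

f ∝ Z^2 · n^-3
f₁/f₂ = (6/1)^2 · (5/1)^-3 = 36/125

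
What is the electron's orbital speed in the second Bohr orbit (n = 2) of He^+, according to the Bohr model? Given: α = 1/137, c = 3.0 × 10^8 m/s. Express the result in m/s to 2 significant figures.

v_n = Zαc/n = 2 × 0.0073 × 3.0 × 10^8 / 2
    = 2.2 × 10^6 m/s

2.2 × 10^6 m/s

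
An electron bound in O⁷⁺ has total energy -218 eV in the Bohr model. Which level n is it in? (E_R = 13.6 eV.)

E_n = −E_R Z²/n² ⇒ n² = E_R Z²/(−E_n) = 13.6 × 8² / 218 ≈ 3.99
n = 2

2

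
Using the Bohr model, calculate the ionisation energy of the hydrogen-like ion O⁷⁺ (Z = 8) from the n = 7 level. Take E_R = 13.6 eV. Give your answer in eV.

E_n = −E_R·Z²/n² = −13.6 × 8²/7² eV = -17.8 eV
Ionisation energy = −E_n = 17.8 eV

17.8 eV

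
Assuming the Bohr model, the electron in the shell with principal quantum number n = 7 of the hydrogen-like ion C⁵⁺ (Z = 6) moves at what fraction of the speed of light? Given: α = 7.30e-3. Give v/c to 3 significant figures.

0.00626

v_n = Zαc/n, so v/c = Zα/n = 6 × 0.00730 / 7 = 0.00626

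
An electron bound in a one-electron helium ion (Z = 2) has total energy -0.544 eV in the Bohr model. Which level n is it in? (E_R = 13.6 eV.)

10

E_n = −E_R Z²/n² ⇒ n² = E_R Z²/(−E_n) = 13.6 × 2² / 0.544 ≈ 100.00
n = 10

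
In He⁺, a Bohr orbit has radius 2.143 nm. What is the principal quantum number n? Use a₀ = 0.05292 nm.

9

r_n = n²a₀/Z ⇒ n² = rZ/a₀ = 2.143 × 2 / 0.05292 ≈ 80.99
n = 9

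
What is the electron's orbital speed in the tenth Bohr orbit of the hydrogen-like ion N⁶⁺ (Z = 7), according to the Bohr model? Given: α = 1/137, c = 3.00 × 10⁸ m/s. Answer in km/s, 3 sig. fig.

v_n = Zαc/n = 7 × 0.00730 × 3.00 × 10⁸ / 10
    = 1530 km/s

1530 km/s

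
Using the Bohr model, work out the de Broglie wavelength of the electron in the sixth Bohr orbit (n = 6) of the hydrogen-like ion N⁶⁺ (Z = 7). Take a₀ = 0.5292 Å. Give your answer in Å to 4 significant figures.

The Bohr quantisation condition is nλ = 2πr_n.
r_n = n²a₀/Z = 2.722 Å
λ = 2πr_n/n = 2π·2.722/6 = 2.850 Å

2.850 Å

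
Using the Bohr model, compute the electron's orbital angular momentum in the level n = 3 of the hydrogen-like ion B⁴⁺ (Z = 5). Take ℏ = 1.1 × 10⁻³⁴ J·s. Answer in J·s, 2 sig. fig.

L_n = nℏ = 3 × 1.1 × 10⁻³⁴ = 3.3 × 10⁻³⁴ J·s

3.3 × 10⁻³⁴ J·s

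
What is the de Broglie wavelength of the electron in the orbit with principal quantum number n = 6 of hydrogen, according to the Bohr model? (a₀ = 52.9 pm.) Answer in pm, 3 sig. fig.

The Bohr quantisation condition is nλ = 2πr_n.
r_n = n²a₀/Z = 1900 pm
λ = 2πr_n/n = 2π·1900/6 = 1990 pm

1990 pm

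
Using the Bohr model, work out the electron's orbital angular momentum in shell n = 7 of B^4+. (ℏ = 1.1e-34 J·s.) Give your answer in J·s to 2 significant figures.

7.7e-34 J·s

L_n = nℏ = 7 × 1.1e-34 = 7.7e-34 J·s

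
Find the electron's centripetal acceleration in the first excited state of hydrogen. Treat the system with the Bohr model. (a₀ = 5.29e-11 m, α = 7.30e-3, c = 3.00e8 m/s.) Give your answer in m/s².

r = n²a₀/Z = 2.12e-10 m, v = Zαc/n = 1.09e6 m/s
a = v²/r = (1.09e6)² / 2.12e-10 = 5.67e21 m/s²

5.67e21 m/s²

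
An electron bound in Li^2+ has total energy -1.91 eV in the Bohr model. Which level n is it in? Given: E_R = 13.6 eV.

E_n = −E_R Z²/n² ⇒ n² = E_R Z²/(−E_n) = 13.6 × 3² / 1.91 ≈ 64.08
n = 8

8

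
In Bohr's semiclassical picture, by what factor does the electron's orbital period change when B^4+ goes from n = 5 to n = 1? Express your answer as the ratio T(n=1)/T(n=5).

1/125

T ∝ Z^-2 · n^3; with Z fixed, T ∝ n^3.
T(n=1)/T(n=5) = (1/5)^3 = 1/125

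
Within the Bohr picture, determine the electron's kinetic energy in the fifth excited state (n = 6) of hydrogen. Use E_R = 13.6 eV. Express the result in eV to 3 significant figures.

For a Coulomb orbit the virial theorem gives K = −E_n.
E_n = −E_R·Z²/n², so K = E_R·Z²/n² = 13.6 × 1²/6² = 0.378 eV

0.378 eV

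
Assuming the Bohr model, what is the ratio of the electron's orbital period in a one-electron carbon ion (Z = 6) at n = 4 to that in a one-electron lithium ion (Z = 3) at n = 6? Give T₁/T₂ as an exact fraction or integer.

2/27

T ∝ Z^-2 · n^3
T₁/T₂ = (6/3)^-2 · (4/6)^3 = 2/27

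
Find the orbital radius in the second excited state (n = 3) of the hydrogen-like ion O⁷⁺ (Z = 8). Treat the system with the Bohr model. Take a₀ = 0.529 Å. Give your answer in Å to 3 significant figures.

r_n = n²a₀/Z = 3² × 0.529 / 8
    = 9 × 0.529 / 8 = 0.595 Å

0.595 Å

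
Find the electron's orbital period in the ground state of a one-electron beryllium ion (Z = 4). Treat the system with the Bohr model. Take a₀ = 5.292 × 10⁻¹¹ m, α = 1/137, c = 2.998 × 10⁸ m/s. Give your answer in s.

r = n²a₀/Z = 1²·5.292 × 10⁻¹¹/4 = 1.323 × 10⁻¹¹ m
v = Zαc/n = 4·0.007299·2.998 × 10⁸/1 = 8.753 × 10⁶ m/s
T = 2πr/v = 9.497 × 10⁻¹⁸ s

9.497 × 10⁻¹⁸ s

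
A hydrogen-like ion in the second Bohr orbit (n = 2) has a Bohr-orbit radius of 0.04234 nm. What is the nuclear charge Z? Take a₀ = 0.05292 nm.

r_n = n²a₀/Z ⇒ Z = n²a₀/r = 2² × 0.05292 / 0.04234 ≈ 5.00
Z = 5

5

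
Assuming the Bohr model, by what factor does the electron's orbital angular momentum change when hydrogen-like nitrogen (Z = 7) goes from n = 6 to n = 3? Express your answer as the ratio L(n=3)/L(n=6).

1/2

L = nℏ depends only on n, so L ∝ n.
L(n=3)/L(n=6) = (3/6)^1 = 1/2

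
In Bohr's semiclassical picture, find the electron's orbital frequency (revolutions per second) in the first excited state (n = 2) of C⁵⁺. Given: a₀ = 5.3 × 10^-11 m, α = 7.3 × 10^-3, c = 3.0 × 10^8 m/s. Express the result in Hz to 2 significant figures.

3.0 × 10^16 Hz

r = n²a₀/Z = 3.5 × 10^-11 m, v = Zαc/n = 6.6 × 10^6 m/s
f = v/(2πr) = 3.0 × 10^16 Hz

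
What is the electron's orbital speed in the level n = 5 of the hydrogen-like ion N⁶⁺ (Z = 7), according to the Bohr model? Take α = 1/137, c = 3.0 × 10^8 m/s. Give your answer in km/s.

v_n = Zαc/n = 7 × 0.0073 × 3.0 × 10^8 / 5
    = 3100 km/s

3100 km/s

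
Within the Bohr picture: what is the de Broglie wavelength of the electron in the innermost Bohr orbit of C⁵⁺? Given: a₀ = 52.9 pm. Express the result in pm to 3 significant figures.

55.4 pm

The Bohr quantisation condition is nλ = 2πr_n.
r_n = n²a₀/Z = 8.82 pm
λ = 2πr_n/n = 2π·8.82/1 = 55.4 pm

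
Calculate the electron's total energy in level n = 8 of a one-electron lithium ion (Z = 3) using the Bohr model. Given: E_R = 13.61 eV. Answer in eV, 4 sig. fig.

E_n = −E_R·Z²/n² = −13.61 × 3²/8² = -1.914 eV

-1.914 eV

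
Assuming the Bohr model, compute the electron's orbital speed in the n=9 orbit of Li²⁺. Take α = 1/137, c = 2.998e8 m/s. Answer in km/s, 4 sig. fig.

v_n = Zαc/n = 3 × 0.007299 × 2.998e8 / 9
    = 729.4 km/s

729.4 km/s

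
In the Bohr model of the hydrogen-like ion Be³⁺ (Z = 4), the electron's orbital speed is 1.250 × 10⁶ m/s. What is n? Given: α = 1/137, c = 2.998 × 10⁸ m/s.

7

v_n = Zαc/n ⇒ n = Zαc/v = 4 × 0.007299 × 2.998 × 10⁸ / 1.250 × 10⁶ ≈ 7.00
n = 7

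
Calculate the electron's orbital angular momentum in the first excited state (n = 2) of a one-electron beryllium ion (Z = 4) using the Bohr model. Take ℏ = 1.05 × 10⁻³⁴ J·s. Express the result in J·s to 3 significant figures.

L_n = nℏ = 2 × 1.05 × 10⁻³⁴ = 2.10 × 10⁻³⁴ J·s

2.10 × 10⁻³⁴ J·s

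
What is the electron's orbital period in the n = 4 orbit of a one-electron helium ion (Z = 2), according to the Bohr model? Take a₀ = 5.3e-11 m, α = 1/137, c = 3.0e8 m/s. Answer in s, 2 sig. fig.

r = n²a₀/Z = 4²·5.3e-11/2 = 4.2e-10 m
v = Zαc/n = 2·0.0073·3.0e8/4 = 1.1e6 m/s
T = 2πr/v = 2.4e-15 s

2.4e-15 s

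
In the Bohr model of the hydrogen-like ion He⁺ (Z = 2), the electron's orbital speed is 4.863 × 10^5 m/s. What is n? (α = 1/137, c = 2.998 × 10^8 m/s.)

9

v_n = Zαc/n ⇒ n = Zαc/v = 2 × 0.007299 × 2.998 × 10^8 / 4.863 × 10^5 ≈ 9.00
n = 9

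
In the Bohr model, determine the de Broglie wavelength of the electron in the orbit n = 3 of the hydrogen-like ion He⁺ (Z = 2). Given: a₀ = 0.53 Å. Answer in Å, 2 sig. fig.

The Bohr quantisation condition is nλ = 2πr_n.
r_n = n²a₀/Z = 2.4 Å
λ = 2πr_n/n = 2π·2.4/3 = 5.0 Å

5.0 Å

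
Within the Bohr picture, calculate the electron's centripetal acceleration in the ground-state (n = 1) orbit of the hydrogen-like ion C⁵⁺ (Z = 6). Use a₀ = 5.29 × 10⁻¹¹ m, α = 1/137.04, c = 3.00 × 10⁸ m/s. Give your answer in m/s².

r = n²a₀/Z = 8.82 × 10⁻¹² m, v = Zαc/n = 1.31 × 10⁷ m/s
a = v²/r = (1.31 × 10⁷)² / 8.82 × 10⁻¹² = 1.96 × 10²⁵ m/s²

1.96 × 10²⁵ m/s²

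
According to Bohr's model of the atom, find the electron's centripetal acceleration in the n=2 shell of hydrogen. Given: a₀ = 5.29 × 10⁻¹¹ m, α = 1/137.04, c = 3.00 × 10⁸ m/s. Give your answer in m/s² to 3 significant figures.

r = n²a₀/Z = 2.12 × 10⁻¹⁰ m, v = Zαc/n = 1.09 × 10⁶ m/s
a = v²/r = (1.09 × 10⁶)² / 2.12 × 10⁻¹⁰ = 5.66 × 10²¹ m/s²

5.66 × 10²¹ m/s²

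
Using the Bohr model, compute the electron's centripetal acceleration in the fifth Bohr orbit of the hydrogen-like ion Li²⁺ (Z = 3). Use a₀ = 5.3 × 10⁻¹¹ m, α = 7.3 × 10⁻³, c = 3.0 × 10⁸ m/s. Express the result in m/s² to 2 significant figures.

3.9 × 10²¹ m/s²

r = n²a₀/Z = 4.4 × 10⁻¹⁰ m, v = Zαc/n = 1.3 × 10⁶ m/s
a = v²/r = (1.3 × 10⁶)² / 4.4 × 10⁻¹⁰ = 3.9 × 10²¹ m/s²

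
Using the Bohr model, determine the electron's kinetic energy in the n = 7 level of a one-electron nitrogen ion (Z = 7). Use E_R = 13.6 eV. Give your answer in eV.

For a Coulomb orbit the virial theorem gives K = −E_n.
E_n = −E_R·Z²/n², so K = E_R·Z²/n² = 13.6 × 7²/7² = 13.6 eV

13.6 eV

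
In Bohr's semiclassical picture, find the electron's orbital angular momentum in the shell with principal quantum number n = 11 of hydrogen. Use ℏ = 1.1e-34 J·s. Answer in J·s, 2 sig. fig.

1.2e-33 J·s

L_n = nℏ = 11 × 1.1e-34 = 1.2e-33 J·s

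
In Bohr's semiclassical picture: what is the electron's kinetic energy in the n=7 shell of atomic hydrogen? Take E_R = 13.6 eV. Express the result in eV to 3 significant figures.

0.278 eV

For a Coulomb orbit the virial theorem gives K = −E_n.
E_n = −E_R·Z²/n², so K = E_R·Z²/n² = 13.6 × 1²/7² = 0.278 eV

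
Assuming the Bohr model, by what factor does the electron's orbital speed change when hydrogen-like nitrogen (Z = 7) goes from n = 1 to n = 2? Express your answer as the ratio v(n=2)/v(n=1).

1/2

v ∝ Z^1 · n^-1; with Z fixed, v ∝ n^-1.
v(n=2)/v(n=1) = (2/1)^-1 = 1/2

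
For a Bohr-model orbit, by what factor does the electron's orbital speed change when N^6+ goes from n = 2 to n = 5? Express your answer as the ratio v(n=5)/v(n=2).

v ∝ Z^1 · n^-1; with Z fixed, v ∝ n^-1.
v(n=5)/v(n=2) = (5/2)^-1 = 2/5

2/5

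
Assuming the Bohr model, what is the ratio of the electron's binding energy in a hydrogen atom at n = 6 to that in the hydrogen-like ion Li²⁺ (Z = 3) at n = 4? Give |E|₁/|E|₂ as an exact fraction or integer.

|E| ∝ Z^2 · n^-2
|E|₁/|E|₂ = (1/3)^2 · (6/4)^-2 = 4/81

4/81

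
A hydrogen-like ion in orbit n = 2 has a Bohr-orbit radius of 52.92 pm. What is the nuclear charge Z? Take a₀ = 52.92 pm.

r_n = n²a₀/Z ⇒ Z = n²a₀/r = 2² × 52.92 / 52.92 ≈ 4.00
Z = 4

4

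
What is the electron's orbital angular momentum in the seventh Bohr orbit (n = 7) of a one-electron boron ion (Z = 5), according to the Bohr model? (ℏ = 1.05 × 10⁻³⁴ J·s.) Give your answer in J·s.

L_n = nℏ = 7 × 1.05 × 10⁻³⁴ = 7.35 × 10⁻³⁴ J·s

7.35 × 10⁻³⁴ J·s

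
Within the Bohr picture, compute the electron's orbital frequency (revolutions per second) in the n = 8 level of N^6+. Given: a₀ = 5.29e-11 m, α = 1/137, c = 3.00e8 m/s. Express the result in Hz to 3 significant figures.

6.31e14 Hz

r = n²a₀/Z = 4.84e-10 m, v = Zαc/n = 1.92e6 m/s
f = v/(2πr) = 6.31e14 Hz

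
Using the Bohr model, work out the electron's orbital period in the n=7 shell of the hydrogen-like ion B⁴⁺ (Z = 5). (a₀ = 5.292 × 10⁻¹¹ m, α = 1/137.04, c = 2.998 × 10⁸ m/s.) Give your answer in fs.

r = n²a₀/Z = 7²·5.292 × 10⁻¹¹/5 = 5.186 × 10⁻¹⁰ m
v = Zαc/n = 5·0.007297·2.998 × 10⁸/7 = 1.563 × 10⁶ m/s
T = 2πr/v = 2.085 × 10⁻¹⁵ s = 2.085 fs

2.085 fs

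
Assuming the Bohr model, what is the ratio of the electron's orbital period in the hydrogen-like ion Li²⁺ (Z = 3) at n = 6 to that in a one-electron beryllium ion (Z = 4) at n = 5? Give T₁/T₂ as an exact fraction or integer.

T ∝ Z^-2 · n^3
T₁/T₂ = (3/4)^-2 · (6/5)^3 = 384/125

384/125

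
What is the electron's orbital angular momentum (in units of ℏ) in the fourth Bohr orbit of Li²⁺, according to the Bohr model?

4

L_n = nℏ, so L/ℏ = n = 4.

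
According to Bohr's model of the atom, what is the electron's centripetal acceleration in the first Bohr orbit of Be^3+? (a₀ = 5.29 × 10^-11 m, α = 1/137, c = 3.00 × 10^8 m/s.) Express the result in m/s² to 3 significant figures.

r = n²a₀/Z = 1.32 × 10^-11 m, v = Zαc/n = 8.76 × 10^6 m/s
a = v²/r = (8.76 × 10^6)² / 1.32 × 10^-11 = 5.80 × 10^24 m/s²

5.80 × 10^24 m/s²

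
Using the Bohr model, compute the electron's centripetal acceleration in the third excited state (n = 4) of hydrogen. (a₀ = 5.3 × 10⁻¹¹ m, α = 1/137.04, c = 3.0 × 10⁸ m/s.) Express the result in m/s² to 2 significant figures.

r = n²a₀/Z = 8.5 × 10⁻¹⁰ m, v = Zαc/n = 5.5 × 10⁵ m/s
a = v²/r = (5.5 × 10⁵)² / 8.5 × 10⁻¹⁰ = 3.5 × 10²⁰ m/s²

3.5 × 10²⁰ m/s²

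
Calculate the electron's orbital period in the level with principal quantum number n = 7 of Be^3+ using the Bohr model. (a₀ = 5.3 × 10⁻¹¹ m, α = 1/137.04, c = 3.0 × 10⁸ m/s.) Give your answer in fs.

r = n²a₀/Z = 7²·5.3 × 10⁻¹¹/4 = 6.5 × 10⁻¹⁰ m
v = Zαc/n = 4·0.0073·3.0 × 10⁸/7 = 1.3 × 10⁶ m/s
T = 2πr/v = 3.3 × 10⁻¹⁵ s = 3.3 fs

3.3 fs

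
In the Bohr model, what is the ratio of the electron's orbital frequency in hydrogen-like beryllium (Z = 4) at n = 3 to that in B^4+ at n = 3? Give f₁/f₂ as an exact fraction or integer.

16/25

f ∝ Z^2 · n^-3
f₁/f₂ = (4/5)^2 · (3/3)^-3 = 16/25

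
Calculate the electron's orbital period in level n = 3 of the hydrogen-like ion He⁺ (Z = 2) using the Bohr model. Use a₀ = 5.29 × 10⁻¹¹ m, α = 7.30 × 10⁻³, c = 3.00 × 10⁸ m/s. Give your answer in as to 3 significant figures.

1020 as

r = n²a₀/Z = 3²·5.29 × 10⁻¹¹/2 = 2.38 × 10⁻¹⁰ m
v = Zαc/n = 2·0.00730·3.00 × 10⁸/3 = 1.46 × 10⁶ m/s
T = 2πr/v = 1.02 × 10⁻¹⁵ s = 1020 as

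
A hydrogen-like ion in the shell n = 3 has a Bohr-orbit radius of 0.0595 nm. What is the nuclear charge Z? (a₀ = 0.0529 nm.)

r_n = n²a₀/Z ⇒ Z = n²a₀/r = 3² × 0.0529 / 0.0595 ≈ 8.00
Z = 8

8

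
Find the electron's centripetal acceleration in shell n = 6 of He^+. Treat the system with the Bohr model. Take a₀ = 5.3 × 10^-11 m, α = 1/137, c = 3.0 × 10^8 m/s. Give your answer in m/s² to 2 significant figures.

5.6 × 10^20 m/s²

r = n²a₀/Z = 9.5 × 10^-10 m, v = Zαc/n = 7.3 × 10^5 m/s
a = v²/r = (7.3 × 10^5)² / 9.5 × 10^-10 = 5.6 × 10^20 m/s²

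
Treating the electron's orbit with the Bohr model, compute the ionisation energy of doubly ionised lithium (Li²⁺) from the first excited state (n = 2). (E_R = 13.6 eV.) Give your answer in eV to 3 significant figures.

E_n = −E_R·Z²/n² = −13.6 × 3²/2² eV = -30.6 eV
Ionisation energy = −E_n = 30.6 eV

30.6 eV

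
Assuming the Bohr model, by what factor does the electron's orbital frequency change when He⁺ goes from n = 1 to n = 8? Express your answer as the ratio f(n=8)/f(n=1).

f ∝ Z^2 · n^-3; with Z fixed, f ∝ n^-3.
f(n=8)/f(n=1) = (8/1)^-3 = 1/512

1/512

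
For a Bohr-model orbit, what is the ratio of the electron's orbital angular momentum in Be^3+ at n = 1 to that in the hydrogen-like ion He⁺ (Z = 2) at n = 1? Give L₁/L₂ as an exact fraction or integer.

1

L = nℏ is independent of Z.
L₁/L₂ = n₁/n₂ = 1/1 = 1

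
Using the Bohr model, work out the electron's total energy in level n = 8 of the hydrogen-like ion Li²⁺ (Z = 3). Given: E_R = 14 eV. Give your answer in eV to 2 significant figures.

-2.0 eV

E_n = −E_R·Z²/n² = −14 × 3²/8² = -2.0 eV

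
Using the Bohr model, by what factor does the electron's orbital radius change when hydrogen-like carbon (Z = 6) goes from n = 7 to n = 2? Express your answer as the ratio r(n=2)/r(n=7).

4/49

r ∝ Z^-1 · n^2; with Z fixed, r ∝ n^2.
r(n=2)/r(n=7) = (2/7)^2 = 4/49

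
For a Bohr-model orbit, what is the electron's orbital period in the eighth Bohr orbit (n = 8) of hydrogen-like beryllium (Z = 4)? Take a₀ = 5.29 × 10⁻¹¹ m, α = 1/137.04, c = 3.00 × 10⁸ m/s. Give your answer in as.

4860 as

r = n²a₀/Z = 8²·5.29 × 10⁻¹¹/4 = 8.46 × 10⁻¹⁰ m
v = Zαc/n = 4·0.00730·3.00 × 10⁸/8 = 1.09 × 10⁶ m/s
T = 2πr/v = 4.86 × 10⁻¹⁵ s = 4860 as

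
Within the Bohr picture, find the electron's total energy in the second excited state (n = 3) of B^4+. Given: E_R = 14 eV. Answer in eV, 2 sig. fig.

E_n = −E_R·Z²/n² = −14 × 5²/3² = -39 eV

-39 eV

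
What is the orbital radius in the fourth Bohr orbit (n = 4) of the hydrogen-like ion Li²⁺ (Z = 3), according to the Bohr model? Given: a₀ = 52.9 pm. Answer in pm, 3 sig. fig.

282 pm

r_n = n²a₀/Z = 4² × 52.9 / 3
    = 16 × 52.9 / 3 = 282 pm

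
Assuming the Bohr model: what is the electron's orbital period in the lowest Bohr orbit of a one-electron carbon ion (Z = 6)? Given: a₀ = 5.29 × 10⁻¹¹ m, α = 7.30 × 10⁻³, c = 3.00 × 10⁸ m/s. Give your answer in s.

4.22 × 10⁻¹⁸ s

r = n²a₀/Z = 1²·5.29 × 10⁻¹¹/6 = 8.82 × 10⁻¹² m
v = Zαc/n = 6·0.00730·3.00 × 10⁸/1 = 1.31 × 10⁷ m/s
T = 2πr/v = 4.22 × 10⁻¹⁸ s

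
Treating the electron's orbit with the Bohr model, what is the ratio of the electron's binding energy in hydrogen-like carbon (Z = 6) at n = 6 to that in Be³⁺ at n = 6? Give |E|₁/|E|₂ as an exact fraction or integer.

|E| ∝ Z^2 · n^-2
|E|₁/|E|₂ = (6/4)^2 · (6/6)^-2 = 9/4

9/4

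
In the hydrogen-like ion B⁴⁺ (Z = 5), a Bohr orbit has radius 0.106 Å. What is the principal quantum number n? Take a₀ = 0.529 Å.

1

r_n = n²a₀/Z ⇒ n² = rZ/a₀ = 0.106 × 5 / 0.529 ≈ 1.00
n = 1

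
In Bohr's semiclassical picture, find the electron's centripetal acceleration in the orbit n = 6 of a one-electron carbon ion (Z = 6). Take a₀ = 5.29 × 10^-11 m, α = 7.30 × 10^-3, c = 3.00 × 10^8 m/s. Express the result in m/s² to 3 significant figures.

1.51 × 10^22 m/s²

r = n²a₀/Z = 3.17 × 10^-10 m, v = Zαc/n = 2.19 × 10^6 m/s
a = v²/r = (2.19 × 10^6)² / 3.17 × 10^-10 = 1.51 × 10^22 m/s²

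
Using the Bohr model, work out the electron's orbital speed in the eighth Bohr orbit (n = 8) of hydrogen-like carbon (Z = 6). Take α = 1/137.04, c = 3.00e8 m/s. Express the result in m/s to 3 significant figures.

v_n = Zαc/n = 6 × 0.00730 × 3.00e8 / 8
    = 1.64e6 m/s

1.64e6 m/s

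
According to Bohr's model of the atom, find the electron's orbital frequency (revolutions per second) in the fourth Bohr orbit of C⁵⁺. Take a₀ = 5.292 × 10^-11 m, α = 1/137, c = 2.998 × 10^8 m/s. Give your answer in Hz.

3.702 × 10^15 Hz

r = n²a₀/Z = 1.411 × 10^-10 m, v = Zαc/n = 3.282 × 10^6 m/s
f = v/(2πr) = 3.702 × 10^15 Hz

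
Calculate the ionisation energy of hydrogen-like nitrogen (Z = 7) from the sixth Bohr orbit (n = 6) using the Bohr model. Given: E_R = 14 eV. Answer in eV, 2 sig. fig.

E_n = −E_R·Z²/n² = −14 × 7²/6² eV = -19 eV
Ionisation energy = −E_n = 19 eV

19 eV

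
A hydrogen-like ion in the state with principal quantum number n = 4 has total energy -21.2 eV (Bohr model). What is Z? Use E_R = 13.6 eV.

5

E_n = −E_R Z²/n² ⇒ Z² = −E_n n²/E_R = 21.2 × 4² / 13.6 ≈ 24.94
Z = 5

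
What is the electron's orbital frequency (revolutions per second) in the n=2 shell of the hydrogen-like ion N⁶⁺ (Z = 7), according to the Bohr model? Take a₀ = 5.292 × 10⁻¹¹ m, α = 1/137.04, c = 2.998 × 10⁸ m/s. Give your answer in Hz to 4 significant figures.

4.030 × 10¹⁶ Hz

r = n²a₀/Z = 3.024 × 10⁻¹¹ m, v = Zαc/n = 7.657 × 10⁶ m/s
f = v/(2πr) = 4.030 × 10¹⁶ Hz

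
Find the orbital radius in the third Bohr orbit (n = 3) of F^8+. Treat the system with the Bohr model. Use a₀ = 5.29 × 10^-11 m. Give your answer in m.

5.29 × 10^-11 m

r_n = n²a₀/Z = 3² × 5.29 × 10^-11 / 9
    = 9 × 5.29 × 10^-11 / 9 = 5.29 × 10^-11 m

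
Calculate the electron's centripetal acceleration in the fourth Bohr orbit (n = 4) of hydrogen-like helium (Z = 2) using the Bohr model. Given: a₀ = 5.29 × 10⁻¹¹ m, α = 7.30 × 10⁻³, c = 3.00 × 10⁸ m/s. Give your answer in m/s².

r = n²a₀/Z = 4.23 × 10⁻¹⁰ m, v = Zαc/n = 1.09 × 10⁶ m/s
a = v²/r = (1.09 × 10⁶)² / 4.23 × 10⁻¹⁰ = 2.83 × 10²¹ m/s²

2.83 × 10²¹ m/s²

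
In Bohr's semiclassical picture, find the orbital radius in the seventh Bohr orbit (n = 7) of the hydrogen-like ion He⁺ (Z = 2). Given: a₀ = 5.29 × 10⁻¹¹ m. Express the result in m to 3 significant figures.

1.30 × 10⁻⁹ m

r_n = n²a₀/Z = 7² × 5.29 × 10⁻¹¹ / 2
    = 49 × 5.29 × 10⁻¹¹ / 2 = 1.30 × 10⁻⁹ m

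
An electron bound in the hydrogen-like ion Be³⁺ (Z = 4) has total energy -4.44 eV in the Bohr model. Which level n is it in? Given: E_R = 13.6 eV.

7

E_n = −E_R Z²/n² ⇒ n² = E_R Z²/(−E_n) = 13.6 × 4² / 4.44 ≈ 49.01
n = 7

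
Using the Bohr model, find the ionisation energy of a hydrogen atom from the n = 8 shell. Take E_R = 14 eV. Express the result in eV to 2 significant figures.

0.22 eV

E_n = −E_R·Z²/n² = −14 × 1²/8² eV = -0.22 eV
Ionisation energy = −E_n = 0.22 eV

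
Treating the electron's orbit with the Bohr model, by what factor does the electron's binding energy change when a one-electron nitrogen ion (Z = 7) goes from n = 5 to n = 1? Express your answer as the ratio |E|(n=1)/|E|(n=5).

25

|E| ∝ Z^2 · n^-2; with Z fixed, |E| ∝ n^-2.
|E|(n=1)/|E|(n=5) = (1/5)^-2 = 25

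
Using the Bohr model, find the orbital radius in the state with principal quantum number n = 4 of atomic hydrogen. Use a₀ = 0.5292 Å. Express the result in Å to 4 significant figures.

r_n = n²a₀/Z = 4² × 0.5292 / 1
    = 16 × 0.5292 / 1 = 8.467 Å

8.467 Å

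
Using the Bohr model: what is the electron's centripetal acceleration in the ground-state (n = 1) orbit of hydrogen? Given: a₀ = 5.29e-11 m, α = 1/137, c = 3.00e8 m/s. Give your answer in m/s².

r = n²a₀/Z = 5.29e-11 m, v = Zαc/n = 2.19e6 m/s
a = v²/r = (2.19e6)² / 5.29e-11 = 9.06e22 m/s²

9.06e22 m/s²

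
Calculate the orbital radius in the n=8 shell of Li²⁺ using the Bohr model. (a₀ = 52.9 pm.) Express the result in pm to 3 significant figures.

1130 pm

r_n = n²a₀/Z = 8² × 52.9 / 3
    = 64 × 52.9 / 3 = 1130 pm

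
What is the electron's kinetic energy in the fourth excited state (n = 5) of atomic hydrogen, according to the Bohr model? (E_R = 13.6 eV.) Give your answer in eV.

0.544 eV

For a Coulomb orbit the virial theorem gives K = −E_n.
E_n = −E_R·Z²/n², so K = E_R·Z²/n² = 13.6 × 1²/5² = 0.544 eV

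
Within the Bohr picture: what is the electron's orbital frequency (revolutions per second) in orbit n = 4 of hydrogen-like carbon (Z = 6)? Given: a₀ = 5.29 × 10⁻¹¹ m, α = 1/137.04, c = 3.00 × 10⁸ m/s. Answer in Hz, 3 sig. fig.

r = n²a₀/Z = 1.41 × 10⁻¹⁰ m, v = Zαc/n = 3.28 × 10⁶ m/s
f = v/(2πr) = 3.70 × 10¹⁵ Hz

3.70 × 10¹⁵ Hz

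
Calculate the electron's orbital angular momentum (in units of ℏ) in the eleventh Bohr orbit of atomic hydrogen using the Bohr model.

11

L_n = nℏ, so L/ℏ = n = 11.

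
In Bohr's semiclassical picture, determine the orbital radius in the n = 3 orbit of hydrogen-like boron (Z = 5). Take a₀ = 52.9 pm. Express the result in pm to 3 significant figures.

95.2 pm

r_n = n²a₀/Z = 3² × 52.9 / 5
    = 9 × 52.9 / 5 = 95.2 pm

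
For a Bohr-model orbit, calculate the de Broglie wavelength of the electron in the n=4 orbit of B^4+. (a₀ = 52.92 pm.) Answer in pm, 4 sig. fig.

266.0 pm

The Bohr quantisation condition is nλ = 2πr_n.
r_n = n²a₀/Z = 169.3 pm
λ = 2πr_n/n = 2π·169.3/4 = 266.0 pm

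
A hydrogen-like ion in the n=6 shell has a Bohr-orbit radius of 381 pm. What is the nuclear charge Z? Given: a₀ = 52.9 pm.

5

r_n = n²a₀/Z ⇒ Z = n²a₀/r = 6² × 52.9 / 381 ≈ 5.00
Z = 5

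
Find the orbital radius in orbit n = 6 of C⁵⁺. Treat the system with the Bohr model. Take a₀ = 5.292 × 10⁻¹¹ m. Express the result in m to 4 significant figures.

r_n = n²a₀/Z = 6² × 5.292 × 10⁻¹¹ / 6
    = 36 × 5.292 × 10⁻¹¹ / 6 = 3.175 × 10⁻¹⁰ m

3.175 × 10⁻¹⁰ m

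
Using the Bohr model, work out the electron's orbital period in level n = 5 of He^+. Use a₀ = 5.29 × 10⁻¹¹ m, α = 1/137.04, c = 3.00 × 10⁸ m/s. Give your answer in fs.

r = n²a₀/Z = 5²·5.29 × 10⁻¹¹/2 = 6.61 × 10⁻¹⁰ m
v = Zαc/n = 2·0.00730·3.00 × 10⁸/5 = 8.76 × 10⁵ m/s
T = 2πr/v = 4.74 × 10⁻¹⁵ s = 4.74 fs

4.74 fs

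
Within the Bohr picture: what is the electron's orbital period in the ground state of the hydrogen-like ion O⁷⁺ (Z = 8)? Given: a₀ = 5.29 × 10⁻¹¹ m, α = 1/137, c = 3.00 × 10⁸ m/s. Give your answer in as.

2.37 as

r = n²a₀/Z = 1²·5.29 × 10⁻¹¹/8 = 6.61 × 10⁻¹² m
v = Zαc/n = 8·0.00730·3.00 × 10⁸/1 = 1.75 × 10⁷ m/s
T = 2πr/v = 2.37 × 10⁻¹⁸ s = 2.37 as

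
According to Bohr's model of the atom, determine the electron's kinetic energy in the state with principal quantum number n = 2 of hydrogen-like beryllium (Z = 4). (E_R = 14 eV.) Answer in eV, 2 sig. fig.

56 eV

For a Coulomb orbit the virial theorem gives K = −E_n.
E_n = −E_R·Z²/n², so K = E_R·Z²/n² = 14 × 4²/2² = 56 eV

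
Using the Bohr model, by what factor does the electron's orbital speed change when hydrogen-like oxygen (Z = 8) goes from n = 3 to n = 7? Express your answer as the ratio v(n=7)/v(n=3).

3/7

v ∝ Z^1 · n^-1; with Z fixed, v ∝ n^-1.
v(n=7)/v(n=3) = (7/3)^-1 = 3/7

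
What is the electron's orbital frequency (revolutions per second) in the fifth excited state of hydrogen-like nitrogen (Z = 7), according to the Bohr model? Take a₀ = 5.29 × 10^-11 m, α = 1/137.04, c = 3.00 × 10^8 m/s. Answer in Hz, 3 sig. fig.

r = n²a₀/Z = 2.72 × 10^-10 m, v = Zαc/n = 2.55 × 10^6 m/s
f = v/(2πr) = 1.49 × 10^15 Hz

1.49 × 10^15 Hz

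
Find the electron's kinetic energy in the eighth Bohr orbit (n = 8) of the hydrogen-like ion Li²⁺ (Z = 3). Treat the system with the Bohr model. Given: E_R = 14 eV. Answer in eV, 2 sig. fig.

For a Coulomb orbit the virial theorem gives K = −E_n.
E_n = −E_R·Z²/n², so K = E_R·Z²/n² = 14 × 3²/8² = 2.0 eV

2.0 eV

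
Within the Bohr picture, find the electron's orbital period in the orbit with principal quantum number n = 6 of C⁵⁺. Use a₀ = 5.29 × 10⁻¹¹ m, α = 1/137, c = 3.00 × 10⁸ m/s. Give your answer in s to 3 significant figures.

9.11 × 10⁻¹⁶ s

r = n²a₀/Z = 6²·5.29 × 10⁻¹¹/6 = 3.17 × 10⁻¹⁰ m
v = Zαc/n = 6·0.00730·3.00 × 10⁸/6 = 2.19 × 10⁶ m/s
T = 2πr/v = 9.11 × 10⁻¹⁶ s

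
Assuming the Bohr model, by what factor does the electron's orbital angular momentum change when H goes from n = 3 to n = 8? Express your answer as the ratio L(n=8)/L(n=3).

8/3

L = nℏ depends only on n, so L ∝ n.
L(n=8)/L(n=3) = (8/3)^1 = 8/3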